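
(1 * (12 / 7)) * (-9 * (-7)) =108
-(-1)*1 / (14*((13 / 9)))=9 / 182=0.05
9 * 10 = 90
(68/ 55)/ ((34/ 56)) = 112/ 55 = 2.04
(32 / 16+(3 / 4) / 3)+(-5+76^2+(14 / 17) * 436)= 6132.31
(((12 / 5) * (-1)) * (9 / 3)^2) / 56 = -27 / 70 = -0.39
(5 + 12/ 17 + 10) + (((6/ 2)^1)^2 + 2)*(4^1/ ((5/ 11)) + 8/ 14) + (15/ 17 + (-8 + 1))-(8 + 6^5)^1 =-4564439/ 595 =-7671.33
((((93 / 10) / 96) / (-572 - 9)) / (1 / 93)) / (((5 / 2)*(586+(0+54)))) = -2883 / 297472000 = -0.00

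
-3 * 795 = -2385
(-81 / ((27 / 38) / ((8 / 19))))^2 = 2304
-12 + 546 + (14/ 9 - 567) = -283/ 9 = -31.44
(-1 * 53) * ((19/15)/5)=-1007/75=-13.43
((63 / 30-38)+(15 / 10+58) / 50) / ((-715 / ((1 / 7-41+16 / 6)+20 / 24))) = -139641 / 77000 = -1.81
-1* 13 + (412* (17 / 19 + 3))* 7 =213169 / 19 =11219.42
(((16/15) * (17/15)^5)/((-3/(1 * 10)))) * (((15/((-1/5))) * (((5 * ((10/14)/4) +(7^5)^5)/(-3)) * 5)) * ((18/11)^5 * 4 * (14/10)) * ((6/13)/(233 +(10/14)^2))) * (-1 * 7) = 38892702994669604561561037738095616/38390532125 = 1013080591538417092507572.00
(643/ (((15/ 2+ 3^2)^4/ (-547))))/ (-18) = 0.26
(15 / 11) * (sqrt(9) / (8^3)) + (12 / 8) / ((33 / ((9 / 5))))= 2529 / 28160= 0.09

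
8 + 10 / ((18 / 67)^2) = 23741 / 162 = 146.55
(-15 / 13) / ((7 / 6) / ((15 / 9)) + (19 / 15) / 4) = -900 / 793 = -1.13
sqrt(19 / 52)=sqrt(247) / 26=0.60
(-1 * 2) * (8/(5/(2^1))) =-32/5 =-6.40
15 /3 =5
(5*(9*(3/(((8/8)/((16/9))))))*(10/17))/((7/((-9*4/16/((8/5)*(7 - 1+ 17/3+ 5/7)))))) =-2025/884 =-2.29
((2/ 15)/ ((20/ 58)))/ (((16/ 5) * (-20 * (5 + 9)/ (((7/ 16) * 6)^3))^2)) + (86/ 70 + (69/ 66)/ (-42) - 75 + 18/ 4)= -537116984033743/ 7751073792000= -69.30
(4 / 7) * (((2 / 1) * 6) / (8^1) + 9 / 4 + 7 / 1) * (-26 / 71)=-1118 / 497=-2.25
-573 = -573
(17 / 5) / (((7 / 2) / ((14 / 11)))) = 1.24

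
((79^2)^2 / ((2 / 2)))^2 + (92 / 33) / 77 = 3854973485972571593 / 2541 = 1517108809906561.04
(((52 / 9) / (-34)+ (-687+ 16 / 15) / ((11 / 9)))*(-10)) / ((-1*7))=-9448162 / 11781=-801.98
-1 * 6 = -6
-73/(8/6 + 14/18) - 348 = -382.58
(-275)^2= 75625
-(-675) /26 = 25.96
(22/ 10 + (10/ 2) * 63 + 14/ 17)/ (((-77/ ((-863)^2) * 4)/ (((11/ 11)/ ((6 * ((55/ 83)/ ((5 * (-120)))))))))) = 1671005435464/ 14399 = 116050103.16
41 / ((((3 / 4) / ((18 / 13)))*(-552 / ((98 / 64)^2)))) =-0.32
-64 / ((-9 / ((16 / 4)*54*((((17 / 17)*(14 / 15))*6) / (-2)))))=-21504 / 5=-4300.80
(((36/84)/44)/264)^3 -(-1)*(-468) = -468.00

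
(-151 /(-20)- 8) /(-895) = 9 /17900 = 0.00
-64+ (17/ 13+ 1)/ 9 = -2486/ 39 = -63.74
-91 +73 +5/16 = -283/16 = -17.69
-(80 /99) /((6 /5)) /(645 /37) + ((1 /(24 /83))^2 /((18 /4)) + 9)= 527603 /45408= 11.62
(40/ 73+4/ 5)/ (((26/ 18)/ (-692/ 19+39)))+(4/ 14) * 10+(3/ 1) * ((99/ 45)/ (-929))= 616376731/ 117255593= 5.26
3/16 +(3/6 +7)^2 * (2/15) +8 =251/16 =15.69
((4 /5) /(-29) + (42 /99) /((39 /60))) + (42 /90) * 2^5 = 322604 /20735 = 15.56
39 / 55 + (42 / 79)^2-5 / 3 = -695018 / 1029765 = -0.67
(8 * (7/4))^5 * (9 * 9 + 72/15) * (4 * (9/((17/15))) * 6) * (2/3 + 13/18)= 207653846400/17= 12214932141.18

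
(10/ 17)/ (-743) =-10/ 12631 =-0.00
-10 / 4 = -5 / 2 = -2.50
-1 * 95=-95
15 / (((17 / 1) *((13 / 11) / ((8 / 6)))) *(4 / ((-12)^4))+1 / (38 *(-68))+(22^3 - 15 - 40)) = 368375040 / 260146515127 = 0.00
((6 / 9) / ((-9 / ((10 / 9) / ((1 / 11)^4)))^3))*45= -31384283767210000 / 177147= -177165200467.46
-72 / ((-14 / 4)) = 144 / 7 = 20.57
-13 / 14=-0.93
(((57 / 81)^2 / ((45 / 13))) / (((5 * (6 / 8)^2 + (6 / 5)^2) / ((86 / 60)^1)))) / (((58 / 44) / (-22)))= -781365728 / 970942707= -0.80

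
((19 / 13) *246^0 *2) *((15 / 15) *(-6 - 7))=-38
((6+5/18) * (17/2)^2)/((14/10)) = 163285/504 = 323.98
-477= -477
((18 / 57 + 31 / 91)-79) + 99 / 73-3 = -10095768 / 126217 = -79.99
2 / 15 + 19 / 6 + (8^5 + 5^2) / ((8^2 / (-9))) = -1474629 / 320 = -4608.22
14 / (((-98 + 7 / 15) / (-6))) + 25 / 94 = 1.13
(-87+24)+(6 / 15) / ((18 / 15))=-188 / 3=-62.67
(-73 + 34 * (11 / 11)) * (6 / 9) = -26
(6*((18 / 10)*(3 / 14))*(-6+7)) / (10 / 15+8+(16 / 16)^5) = 243 / 1015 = 0.24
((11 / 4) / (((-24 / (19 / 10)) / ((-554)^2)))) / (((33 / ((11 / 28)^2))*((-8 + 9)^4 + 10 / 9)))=-9284209 / 62720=-148.03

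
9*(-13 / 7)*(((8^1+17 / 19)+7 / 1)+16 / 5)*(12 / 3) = -848952 / 665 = -1276.62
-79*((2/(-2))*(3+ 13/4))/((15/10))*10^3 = 987500/3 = 329166.67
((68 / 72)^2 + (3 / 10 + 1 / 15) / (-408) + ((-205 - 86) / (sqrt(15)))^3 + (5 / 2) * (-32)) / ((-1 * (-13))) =-2738019 * sqrt(15) / 325 - 8714639 / 1432080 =-32634.71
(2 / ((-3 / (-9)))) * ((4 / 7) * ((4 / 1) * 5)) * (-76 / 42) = -6080 / 49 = -124.08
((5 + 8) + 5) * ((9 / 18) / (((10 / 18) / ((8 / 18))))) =7.20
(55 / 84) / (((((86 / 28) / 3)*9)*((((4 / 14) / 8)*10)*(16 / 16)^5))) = 77 / 387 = 0.20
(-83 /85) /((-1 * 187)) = 83 /15895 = 0.01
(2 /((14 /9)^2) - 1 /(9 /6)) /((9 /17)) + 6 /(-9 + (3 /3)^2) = -2371 /5292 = -0.45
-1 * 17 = -17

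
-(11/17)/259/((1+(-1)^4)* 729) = -11/6419574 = -0.00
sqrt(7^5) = 49 * sqrt(7) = 129.64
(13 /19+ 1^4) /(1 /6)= 192 /19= 10.11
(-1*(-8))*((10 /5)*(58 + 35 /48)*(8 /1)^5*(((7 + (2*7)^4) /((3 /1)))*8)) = 28393979772928 /9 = 3154886641436.44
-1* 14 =-14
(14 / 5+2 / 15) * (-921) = -13508 / 5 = -2701.60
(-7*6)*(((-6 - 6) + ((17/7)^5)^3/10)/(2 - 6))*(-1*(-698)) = 2996360451302667896751/6782230728490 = 441795711.66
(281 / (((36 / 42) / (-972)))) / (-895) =318654 / 895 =356.04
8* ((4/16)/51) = 2/51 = 0.04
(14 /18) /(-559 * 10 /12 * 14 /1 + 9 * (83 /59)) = -0.00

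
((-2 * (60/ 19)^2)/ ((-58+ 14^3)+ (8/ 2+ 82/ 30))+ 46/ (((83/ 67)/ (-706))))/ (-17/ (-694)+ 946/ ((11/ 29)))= -22018551030330248/ 2094739802999649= -10.51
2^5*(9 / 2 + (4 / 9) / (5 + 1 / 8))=54160 / 369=146.78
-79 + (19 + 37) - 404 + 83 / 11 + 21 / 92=-424257 / 1012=-419.23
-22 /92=-11 /46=-0.24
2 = 2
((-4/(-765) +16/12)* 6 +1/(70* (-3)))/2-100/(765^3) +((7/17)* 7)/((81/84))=3511154813/501420780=7.00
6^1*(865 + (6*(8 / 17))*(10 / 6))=88710 / 17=5218.24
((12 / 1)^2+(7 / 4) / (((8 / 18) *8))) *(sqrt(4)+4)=55485 / 64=866.95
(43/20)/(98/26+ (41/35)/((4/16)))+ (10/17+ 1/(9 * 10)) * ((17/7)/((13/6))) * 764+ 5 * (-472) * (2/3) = -3180182773/3000660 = -1059.83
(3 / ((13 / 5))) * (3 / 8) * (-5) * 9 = -19.47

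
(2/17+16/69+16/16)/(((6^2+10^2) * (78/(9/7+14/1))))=169381/87102288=0.00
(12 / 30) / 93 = 2 / 465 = 0.00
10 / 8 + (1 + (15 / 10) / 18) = 2.33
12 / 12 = 1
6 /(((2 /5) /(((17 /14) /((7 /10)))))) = 1275 /49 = 26.02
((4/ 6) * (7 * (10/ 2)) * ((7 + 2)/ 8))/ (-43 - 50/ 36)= -945/ 1598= -0.59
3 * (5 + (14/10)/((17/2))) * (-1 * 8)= -10536/85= -123.95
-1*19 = -19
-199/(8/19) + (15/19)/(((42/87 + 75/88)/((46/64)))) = -244535363/517864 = -472.20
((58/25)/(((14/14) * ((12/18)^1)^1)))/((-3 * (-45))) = 29/1125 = 0.03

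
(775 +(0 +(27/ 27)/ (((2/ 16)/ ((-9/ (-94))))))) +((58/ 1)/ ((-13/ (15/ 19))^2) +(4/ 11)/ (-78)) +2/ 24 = 97912675651/ 126166612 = 776.06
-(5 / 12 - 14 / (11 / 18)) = 2969 / 132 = 22.49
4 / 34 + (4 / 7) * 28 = 16.12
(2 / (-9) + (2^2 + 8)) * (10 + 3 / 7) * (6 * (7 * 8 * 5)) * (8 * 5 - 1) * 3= 24142560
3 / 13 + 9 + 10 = 250 / 13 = 19.23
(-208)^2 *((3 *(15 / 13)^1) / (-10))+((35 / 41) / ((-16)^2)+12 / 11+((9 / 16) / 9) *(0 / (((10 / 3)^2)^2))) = -1728942719 / 115456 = -14974.91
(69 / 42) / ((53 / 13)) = 299 / 742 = 0.40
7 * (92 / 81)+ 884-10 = 71438 / 81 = 881.95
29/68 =0.43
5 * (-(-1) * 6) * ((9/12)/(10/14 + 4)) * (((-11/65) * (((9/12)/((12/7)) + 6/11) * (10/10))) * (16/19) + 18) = 85.24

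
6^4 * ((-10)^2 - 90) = 12960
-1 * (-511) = 511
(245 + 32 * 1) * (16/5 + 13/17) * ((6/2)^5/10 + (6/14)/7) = 1114307013/41650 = 26754.07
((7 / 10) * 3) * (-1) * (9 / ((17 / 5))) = -189 / 34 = -5.56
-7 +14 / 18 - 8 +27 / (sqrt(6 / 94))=-128 / 9 +9 * sqrt(141)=92.65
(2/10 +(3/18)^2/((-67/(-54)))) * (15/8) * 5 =2235/1072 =2.08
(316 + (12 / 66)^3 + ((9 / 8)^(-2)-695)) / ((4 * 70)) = -40774537 / 30187080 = -1.35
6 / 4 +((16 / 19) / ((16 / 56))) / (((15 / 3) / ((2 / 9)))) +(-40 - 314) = -602551 / 1710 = -352.37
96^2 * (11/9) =11264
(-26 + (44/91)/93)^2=675.73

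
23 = 23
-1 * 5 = -5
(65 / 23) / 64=65 / 1472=0.04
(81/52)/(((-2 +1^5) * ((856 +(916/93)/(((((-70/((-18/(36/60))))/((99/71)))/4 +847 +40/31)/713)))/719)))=-1820332336077/1404726688352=-1.30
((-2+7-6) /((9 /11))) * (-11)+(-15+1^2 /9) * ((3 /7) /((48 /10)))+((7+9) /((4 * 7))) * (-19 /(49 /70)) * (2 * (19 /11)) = -804599 /19404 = -41.47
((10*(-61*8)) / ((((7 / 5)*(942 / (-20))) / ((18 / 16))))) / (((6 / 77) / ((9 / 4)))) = 754875 / 314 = 2404.06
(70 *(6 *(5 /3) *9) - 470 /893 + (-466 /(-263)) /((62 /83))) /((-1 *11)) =-572.90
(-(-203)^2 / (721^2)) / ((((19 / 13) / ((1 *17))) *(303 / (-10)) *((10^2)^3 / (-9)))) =-557583 / 2035867100000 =-0.00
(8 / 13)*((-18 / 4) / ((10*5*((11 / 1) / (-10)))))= 36 / 715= 0.05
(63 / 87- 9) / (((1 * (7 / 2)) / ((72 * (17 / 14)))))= -293760 / 1421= -206.73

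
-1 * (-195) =195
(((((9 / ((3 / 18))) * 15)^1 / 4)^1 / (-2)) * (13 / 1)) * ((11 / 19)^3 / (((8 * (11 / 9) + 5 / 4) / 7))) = -441486045 / 2723023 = -162.13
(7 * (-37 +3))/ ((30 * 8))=-119/ 120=-0.99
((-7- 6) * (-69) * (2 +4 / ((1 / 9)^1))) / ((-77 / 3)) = -102258 / 77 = -1328.03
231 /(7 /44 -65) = -3388 /951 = -3.56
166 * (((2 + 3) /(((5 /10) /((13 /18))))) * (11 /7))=118690 /63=1883.97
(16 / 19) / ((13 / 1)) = 16 / 247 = 0.06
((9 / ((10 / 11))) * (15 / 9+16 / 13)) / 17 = 3729 / 2210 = 1.69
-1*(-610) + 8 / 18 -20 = 5314 / 9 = 590.44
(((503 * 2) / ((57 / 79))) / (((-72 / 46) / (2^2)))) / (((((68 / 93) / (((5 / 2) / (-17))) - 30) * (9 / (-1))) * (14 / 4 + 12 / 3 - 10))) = 56664962 / 12513609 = 4.53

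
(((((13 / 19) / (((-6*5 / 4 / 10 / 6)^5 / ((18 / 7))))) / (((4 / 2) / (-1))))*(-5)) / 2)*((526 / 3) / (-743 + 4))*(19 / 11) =1680506880 / 56903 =29532.83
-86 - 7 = -93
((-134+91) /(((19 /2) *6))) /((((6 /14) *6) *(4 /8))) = -301 /513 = -0.59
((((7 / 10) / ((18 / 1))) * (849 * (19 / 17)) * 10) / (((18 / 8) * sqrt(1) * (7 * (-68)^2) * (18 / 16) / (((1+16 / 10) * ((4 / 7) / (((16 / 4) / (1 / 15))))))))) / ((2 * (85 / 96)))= 1118416 / 17758652625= 0.00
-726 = -726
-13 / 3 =-4.33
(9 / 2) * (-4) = -18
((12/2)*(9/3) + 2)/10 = 2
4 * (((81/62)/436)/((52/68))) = 1377/87854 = 0.02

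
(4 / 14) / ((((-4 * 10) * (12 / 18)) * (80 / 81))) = -243 / 22400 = -0.01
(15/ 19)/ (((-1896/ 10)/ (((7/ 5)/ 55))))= -7/ 66044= -0.00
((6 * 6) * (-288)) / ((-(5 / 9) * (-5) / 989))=-92285568 / 25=-3691422.72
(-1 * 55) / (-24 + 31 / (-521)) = 5731 / 2507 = 2.29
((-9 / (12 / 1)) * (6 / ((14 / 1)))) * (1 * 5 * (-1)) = 45 / 28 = 1.61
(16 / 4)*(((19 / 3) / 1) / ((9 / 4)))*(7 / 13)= 2128 / 351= 6.06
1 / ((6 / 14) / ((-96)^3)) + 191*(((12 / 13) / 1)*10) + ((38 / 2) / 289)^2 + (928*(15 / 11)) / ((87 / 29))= -24629881144289 / 11943503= -2062199.10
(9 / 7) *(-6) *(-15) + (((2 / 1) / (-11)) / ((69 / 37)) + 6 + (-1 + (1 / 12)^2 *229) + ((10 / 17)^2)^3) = 752520102998215 / 6155659396656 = 122.25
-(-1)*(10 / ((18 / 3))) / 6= 5 / 18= 0.28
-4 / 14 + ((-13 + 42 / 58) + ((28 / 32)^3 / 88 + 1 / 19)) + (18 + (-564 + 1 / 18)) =-873425349121 / 1564028928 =-558.45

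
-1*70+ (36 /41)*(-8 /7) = -71.00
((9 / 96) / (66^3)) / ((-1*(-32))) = 1 / 98131968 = 0.00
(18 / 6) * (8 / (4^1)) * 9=54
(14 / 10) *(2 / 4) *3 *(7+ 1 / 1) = 84 / 5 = 16.80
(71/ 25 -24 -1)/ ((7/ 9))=-4986/ 175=-28.49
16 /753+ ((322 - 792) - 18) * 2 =-734912 /753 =-975.98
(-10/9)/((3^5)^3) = -10/129140163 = -0.00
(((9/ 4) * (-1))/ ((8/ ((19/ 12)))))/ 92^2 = -0.00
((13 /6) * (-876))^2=3602404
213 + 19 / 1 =232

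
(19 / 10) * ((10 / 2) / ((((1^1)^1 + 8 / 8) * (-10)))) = -19 / 40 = -0.48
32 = 32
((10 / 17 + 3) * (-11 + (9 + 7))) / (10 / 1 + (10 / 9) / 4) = 1098 / 629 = 1.75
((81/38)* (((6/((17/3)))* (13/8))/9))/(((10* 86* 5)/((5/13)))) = 81/2222240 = 0.00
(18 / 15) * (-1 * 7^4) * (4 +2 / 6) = -62426 / 5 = -12485.20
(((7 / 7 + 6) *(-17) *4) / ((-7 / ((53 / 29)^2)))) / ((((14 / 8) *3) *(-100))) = -191012 / 441525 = -0.43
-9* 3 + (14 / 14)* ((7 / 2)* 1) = -47 / 2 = -23.50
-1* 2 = -2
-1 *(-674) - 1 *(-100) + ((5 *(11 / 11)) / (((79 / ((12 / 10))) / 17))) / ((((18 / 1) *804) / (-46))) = 73741685 / 95274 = 774.00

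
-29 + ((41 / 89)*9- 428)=-40304 / 89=-452.85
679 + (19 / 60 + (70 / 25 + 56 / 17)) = 699119 / 1020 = 685.41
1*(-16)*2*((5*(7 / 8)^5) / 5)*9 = -151263 / 1024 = -147.72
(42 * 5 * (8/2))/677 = 840/677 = 1.24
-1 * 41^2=-1681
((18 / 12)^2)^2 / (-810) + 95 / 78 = 7561 / 6240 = 1.21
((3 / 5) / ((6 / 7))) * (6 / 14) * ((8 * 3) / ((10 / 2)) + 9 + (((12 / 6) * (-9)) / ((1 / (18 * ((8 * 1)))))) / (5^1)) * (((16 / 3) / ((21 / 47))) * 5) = -316216 / 35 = -9034.74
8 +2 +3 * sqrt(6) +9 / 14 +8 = 3 * sqrt(6) +261 / 14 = 25.99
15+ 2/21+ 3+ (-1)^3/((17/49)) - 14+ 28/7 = 1861/357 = 5.21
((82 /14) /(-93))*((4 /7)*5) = -820 /4557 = -0.18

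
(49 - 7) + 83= 125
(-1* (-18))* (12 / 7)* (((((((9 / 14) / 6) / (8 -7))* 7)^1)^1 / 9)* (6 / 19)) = 108 / 133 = 0.81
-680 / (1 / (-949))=645320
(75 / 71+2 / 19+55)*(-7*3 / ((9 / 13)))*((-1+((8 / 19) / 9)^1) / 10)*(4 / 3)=83242796 / 384465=216.52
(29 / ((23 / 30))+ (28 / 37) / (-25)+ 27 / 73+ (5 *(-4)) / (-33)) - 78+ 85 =2345869204 / 51251475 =45.77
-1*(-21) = 21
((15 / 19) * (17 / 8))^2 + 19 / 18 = 804713 / 207936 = 3.87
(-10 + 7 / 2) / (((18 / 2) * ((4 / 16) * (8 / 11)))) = -143 / 36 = -3.97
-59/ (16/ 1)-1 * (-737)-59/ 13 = 151585/ 208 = 728.77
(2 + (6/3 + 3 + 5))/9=4/3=1.33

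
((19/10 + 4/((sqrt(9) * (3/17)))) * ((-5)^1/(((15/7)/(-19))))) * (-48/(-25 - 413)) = 45.94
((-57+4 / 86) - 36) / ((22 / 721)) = -2881837 / 946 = -3046.34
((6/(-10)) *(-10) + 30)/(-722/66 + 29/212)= -251856/75575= -3.33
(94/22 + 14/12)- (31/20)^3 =452897/264000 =1.72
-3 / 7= -0.43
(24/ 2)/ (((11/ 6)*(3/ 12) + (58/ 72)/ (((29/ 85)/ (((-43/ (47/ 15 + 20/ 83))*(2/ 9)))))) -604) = -10888992/ 553730665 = -0.02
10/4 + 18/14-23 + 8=-157/14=-11.21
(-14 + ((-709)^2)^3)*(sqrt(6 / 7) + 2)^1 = 127021550911887227*sqrt(42) / 7 + 254043101823774454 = 371642206762282111.59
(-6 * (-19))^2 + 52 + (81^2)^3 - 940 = 282429548589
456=456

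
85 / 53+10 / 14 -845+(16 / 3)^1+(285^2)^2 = 7343017263656 / 1113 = 6597499787.65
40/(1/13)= 520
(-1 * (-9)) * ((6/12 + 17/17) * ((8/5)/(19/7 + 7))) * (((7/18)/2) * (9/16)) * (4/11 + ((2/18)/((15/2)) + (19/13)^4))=10269320383/8545451200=1.20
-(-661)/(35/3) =1983/35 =56.66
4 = 4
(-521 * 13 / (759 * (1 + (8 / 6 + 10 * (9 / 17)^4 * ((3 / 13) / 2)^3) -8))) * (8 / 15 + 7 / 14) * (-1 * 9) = -231163766588586 / 15780933330415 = -14.65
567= 567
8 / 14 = 4 / 7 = 0.57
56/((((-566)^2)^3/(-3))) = -0.00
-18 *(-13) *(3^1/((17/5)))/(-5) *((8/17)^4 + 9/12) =-93698397/2839714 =-33.00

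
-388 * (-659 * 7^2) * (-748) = -9371623184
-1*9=-9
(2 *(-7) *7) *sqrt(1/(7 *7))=-14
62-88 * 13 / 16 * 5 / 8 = 277 / 16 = 17.31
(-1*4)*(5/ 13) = -20/ 13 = -1.54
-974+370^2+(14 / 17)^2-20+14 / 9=353497316 / 2601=135908.23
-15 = -15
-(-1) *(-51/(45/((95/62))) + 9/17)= -3817/3162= -1.21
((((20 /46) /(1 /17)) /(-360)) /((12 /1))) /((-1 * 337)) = 17 /3348432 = 0.00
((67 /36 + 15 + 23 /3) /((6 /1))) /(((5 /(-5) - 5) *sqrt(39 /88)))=-883 *sqrt(858) /25272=-1.02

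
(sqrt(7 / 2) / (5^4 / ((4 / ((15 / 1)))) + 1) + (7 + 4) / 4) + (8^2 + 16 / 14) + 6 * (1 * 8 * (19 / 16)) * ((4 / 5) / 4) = 2 * sqrt(14) / 9379 + 11101 / 140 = 79.29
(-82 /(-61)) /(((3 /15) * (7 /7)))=410 /61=6.72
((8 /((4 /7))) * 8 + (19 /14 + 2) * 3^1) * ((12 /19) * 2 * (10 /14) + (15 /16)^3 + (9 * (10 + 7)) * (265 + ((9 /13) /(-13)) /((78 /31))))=82928692257188091 /16755974144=4949201.49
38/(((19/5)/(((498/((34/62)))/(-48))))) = -12865/68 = -189.19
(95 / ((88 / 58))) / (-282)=-2755 / 12408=-0.22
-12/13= -0.92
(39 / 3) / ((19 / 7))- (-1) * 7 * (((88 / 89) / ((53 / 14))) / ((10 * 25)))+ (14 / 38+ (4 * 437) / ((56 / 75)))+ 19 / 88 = 16192800969523 / 6900971000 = 2346.45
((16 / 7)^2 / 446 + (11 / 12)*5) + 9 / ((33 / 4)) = 8201219 / 1442364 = 5.69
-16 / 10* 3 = -24 / 5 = -4.80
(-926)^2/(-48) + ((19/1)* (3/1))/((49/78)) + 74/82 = -428458133/24108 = -17772.45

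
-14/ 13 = -1.08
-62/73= -0.85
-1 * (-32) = 32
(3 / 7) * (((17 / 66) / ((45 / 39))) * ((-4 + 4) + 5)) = 221 / 462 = 0.48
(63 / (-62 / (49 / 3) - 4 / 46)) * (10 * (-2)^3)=710010 / 547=1298.01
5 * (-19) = -95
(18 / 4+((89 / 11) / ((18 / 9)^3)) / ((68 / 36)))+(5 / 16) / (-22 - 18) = 120341 / 23936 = 5.03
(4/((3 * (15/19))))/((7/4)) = 304/315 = 0.97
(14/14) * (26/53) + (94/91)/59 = 144576/284557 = 0.51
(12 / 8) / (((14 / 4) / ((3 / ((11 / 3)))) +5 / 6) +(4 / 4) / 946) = 12771 / 43525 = 0.29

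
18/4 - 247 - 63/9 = -249.50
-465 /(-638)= 0.73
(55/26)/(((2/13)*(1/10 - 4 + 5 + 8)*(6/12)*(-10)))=-55/182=-0.30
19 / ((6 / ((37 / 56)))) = 703 / 336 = 2.09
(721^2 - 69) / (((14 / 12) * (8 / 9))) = 3508461 / 7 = 501208.71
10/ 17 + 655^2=7293435/ 17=429025.59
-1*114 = -114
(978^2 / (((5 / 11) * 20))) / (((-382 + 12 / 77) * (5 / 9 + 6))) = -1822819383 / 43367950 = -42.03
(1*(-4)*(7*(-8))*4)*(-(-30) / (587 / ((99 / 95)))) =47.72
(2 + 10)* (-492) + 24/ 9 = -17704/ 3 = -5901.33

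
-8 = -8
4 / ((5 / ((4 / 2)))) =8 / 5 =1.60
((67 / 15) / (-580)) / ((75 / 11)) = -737 / 652500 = -0.00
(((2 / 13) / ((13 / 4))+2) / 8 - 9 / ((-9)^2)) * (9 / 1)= 881 / 676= 1.30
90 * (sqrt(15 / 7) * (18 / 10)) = 162 * sqrt(105) / 7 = 237.14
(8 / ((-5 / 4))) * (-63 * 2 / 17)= 4032 / 85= 47.44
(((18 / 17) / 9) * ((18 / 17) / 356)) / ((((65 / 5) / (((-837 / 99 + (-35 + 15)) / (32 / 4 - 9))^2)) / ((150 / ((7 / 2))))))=264516300 / 283213931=0.93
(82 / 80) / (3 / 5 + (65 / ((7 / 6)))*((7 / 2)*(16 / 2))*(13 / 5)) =41 / 162264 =0.00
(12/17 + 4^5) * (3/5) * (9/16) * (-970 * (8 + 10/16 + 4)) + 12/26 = -4235221.03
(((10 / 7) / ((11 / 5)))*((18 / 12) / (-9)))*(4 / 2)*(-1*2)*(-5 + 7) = 200 / 231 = 0.87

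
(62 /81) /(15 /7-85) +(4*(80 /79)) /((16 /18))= 8439257 /1855710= 4.55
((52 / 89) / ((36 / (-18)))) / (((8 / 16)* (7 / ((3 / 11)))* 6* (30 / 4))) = -52 / 102795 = -0.00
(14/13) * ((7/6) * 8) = 392/39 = 10.05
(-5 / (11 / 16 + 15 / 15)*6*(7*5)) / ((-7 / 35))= 28000 / 9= 3111.11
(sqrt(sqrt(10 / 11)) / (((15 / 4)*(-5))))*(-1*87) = 116*10^(1 / 4)*11^(3 / 4) / 275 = 4.53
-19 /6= -3.17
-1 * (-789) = 789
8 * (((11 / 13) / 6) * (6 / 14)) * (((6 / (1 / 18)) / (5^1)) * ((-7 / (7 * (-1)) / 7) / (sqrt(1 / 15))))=4752 * sqrt(15) / 3185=5.78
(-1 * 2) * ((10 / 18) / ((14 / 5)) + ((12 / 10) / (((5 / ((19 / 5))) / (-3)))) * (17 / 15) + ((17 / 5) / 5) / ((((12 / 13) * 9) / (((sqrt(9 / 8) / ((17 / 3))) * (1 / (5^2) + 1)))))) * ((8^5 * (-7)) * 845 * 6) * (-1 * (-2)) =-13427047973.99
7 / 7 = 1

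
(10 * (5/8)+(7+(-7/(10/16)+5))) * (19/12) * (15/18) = 893/96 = 9.30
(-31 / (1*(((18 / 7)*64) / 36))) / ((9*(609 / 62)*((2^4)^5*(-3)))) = 961 / 39409680384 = 0.00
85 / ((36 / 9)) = 85 / 4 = 21.25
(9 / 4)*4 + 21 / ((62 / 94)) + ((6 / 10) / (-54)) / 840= 95709569 / 2343600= 40.84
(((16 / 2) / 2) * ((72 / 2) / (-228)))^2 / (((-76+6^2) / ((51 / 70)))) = -459 / 63175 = -0.01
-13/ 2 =-6.50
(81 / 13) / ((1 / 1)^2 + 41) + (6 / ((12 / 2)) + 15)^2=256.15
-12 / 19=-0.63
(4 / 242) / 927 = 2 / 112167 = 0.00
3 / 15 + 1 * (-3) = -14 / 5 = -2.80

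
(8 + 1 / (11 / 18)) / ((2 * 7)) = 0.69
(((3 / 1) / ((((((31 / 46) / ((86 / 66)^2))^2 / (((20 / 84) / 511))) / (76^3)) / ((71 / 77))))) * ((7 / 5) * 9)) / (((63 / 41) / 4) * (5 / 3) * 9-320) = -144.01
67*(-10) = -670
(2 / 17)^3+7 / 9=34463 / 44217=0.78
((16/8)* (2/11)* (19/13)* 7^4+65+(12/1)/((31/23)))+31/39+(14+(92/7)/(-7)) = 888119828/651651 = 1362.88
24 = 24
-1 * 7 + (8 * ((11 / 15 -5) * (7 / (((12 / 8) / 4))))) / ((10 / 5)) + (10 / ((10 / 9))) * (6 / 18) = -14516 / 45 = -322.58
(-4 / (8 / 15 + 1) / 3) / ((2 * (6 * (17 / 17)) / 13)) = -65 / 69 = -0.94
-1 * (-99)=99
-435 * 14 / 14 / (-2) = 435 / 2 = 217.50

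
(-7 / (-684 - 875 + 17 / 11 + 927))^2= 5929 / 48094225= 0.00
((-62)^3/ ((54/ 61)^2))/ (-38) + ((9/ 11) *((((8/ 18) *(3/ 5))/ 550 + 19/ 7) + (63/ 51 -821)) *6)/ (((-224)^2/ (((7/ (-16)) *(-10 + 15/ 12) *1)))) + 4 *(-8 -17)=1291188092769314767/ 163381697740800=7902.89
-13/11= -1.18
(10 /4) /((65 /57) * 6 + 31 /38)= 95 /291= 0.33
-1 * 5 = -5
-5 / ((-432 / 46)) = 115 / 216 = 0.53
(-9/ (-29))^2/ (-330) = -27/ 92510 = -0.00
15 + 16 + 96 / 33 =33.91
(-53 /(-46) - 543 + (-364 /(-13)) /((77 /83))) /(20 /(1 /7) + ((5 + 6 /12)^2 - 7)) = -517806 /165209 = -3.13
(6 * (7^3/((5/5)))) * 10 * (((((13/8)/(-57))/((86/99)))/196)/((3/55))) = -825825/13072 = -63.18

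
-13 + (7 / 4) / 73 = -3789 / 292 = -12.98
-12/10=-6/5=-1.20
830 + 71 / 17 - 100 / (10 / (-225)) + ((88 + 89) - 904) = 40072 / 17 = 2357.18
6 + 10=16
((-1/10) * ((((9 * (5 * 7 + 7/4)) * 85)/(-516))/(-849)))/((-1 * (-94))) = -2499/36604352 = -0.00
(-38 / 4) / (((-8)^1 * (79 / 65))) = 1235 / 1264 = 0.98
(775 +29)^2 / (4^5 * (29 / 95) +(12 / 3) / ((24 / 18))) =61409520 / 29981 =2048.28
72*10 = 720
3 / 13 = 0.23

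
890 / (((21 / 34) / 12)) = 121040 / 7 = 17291.43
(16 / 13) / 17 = 16 / 221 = 0.07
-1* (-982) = 982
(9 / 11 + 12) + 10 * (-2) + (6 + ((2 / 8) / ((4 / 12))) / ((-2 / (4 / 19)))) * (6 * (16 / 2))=57899 / 209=277.03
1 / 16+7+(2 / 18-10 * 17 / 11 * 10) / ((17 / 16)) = -3723805 / 26928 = -138.29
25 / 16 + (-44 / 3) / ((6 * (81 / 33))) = 2203 / 3888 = 0.57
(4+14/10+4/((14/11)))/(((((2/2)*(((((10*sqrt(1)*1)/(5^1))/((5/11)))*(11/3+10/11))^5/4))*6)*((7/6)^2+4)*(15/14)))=9082125/30302052139886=0.00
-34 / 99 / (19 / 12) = -136 / 627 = -0.22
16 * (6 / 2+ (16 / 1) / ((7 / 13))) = 3664 / 7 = 523.43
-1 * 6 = -6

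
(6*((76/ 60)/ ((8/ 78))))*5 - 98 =545/ 2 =272.50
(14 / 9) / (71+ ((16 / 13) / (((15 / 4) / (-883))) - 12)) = -910 / 135021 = -0.01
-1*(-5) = 5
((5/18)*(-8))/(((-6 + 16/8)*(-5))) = -0.11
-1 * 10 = -10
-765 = -765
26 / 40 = 13 / 20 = 0.65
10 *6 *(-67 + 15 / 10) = -3930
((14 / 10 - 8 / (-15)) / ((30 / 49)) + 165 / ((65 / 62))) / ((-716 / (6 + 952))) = -449863867 / 2094300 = -214.80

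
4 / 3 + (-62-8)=-206 / 3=-68.67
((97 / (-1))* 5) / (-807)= 485 / 807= 0.60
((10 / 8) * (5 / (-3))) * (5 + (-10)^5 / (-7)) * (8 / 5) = -333450 / 7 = -47635.71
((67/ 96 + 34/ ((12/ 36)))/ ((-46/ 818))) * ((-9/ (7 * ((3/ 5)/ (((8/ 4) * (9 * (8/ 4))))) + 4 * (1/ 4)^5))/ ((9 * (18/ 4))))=3365.85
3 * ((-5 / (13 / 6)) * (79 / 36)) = -395 / 26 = -15.19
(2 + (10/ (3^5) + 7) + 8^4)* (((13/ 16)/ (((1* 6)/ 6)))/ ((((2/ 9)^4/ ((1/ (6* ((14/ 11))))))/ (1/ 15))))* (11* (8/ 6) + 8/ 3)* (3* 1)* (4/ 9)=370879795/ 1344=275952.23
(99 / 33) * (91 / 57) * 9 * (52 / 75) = 14196 / 475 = 29.89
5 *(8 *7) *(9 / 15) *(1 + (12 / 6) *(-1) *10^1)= -3192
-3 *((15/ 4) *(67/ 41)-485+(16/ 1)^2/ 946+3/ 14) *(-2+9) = 779298249/ 77572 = 10046.13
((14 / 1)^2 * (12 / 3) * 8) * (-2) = -12544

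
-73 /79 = -0.92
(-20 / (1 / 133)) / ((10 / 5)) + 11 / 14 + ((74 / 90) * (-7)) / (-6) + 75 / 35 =-1253176 / 945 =-1326.11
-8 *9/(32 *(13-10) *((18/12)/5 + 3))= -5/22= -0.23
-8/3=-2.67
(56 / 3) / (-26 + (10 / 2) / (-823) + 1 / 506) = -23320528 / 32487285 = -0.72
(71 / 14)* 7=71 / 2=35.50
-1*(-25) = 25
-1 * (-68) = 68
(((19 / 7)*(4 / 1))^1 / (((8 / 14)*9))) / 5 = 0.42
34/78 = 17/39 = 0.44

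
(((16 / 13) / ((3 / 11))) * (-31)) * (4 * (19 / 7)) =-414656 / 273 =-1518.89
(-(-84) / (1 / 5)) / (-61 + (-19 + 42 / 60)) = -4200 / 793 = -5.30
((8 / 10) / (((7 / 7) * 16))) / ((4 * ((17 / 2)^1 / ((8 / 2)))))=1 / 170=0.01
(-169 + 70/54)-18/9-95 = -7147/27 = -264.70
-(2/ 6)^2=-1/ 9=-0.11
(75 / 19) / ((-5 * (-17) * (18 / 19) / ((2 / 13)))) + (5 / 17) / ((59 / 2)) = 685 / 39117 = 0.02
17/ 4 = 4.25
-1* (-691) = 691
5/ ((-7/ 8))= -40/ 7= -5.71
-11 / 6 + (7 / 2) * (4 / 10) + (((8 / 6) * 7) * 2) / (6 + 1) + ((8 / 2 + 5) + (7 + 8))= 787 / 30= 26.23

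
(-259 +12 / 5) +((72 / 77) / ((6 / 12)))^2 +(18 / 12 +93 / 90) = -22284379 / 88935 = -250.57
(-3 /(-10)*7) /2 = 21 /20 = 1.05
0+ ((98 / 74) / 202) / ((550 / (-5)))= -49 / 822140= -0.00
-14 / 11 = -1.27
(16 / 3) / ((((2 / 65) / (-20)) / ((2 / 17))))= -20800 / 51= -407.84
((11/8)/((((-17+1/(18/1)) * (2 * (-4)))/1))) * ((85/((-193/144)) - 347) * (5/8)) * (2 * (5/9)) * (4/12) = -4356605/4520832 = -0.96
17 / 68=1 / 4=0.25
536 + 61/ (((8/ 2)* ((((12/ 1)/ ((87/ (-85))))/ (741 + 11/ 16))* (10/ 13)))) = -156271799/ 217600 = -718.16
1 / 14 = 0.07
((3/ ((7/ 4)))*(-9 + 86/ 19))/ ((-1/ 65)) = 66300/ 133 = 498.50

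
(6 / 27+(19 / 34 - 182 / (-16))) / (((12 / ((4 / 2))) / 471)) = 2336003 / 2448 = 954.25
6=6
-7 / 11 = -0.64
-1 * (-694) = 694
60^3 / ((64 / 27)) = 91125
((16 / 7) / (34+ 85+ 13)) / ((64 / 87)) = 29 / 1232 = 0.02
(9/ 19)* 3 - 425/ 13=-7724/ 247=-31.27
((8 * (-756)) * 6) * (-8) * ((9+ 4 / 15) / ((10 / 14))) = 94155264 / 25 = 3766210.56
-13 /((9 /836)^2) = -9085648 /81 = -112168.49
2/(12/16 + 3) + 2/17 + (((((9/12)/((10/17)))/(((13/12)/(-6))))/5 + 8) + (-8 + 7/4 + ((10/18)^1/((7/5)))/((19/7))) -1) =509693/3779100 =0.13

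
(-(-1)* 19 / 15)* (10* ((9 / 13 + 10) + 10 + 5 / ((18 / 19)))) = 115463 / 351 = 328.95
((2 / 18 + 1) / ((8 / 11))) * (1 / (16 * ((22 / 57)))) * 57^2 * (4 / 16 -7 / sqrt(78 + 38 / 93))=102885 / 512 -720195 * sqrt(169539) / 466688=-434.47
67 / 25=2.68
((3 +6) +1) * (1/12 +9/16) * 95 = 14725/24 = 613.54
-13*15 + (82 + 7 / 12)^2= 954001 / 144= 6625.01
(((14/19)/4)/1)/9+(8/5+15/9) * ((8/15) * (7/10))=53011/42750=1.24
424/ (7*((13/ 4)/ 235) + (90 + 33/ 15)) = 398560/ 86759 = 4.59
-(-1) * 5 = 5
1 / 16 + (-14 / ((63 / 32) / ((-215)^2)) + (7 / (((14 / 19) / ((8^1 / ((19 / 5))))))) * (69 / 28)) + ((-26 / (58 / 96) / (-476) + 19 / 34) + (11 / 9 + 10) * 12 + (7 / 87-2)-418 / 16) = -5630109767 / 17136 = -328554.49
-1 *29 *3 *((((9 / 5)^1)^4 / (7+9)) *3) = -1712421 / 10000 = -171.24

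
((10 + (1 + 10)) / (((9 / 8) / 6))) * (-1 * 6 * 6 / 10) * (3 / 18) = -336 / 5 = -67.20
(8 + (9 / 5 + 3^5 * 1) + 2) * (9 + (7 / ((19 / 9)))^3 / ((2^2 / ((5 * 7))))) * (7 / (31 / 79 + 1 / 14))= 2465434933507 / 1954815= 1261211.38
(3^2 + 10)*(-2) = -38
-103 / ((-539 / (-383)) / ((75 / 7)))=-2958675 / 3773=-784.17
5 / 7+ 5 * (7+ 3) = 355 / 7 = 50.71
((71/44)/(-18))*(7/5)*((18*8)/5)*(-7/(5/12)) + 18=108246/1375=78.72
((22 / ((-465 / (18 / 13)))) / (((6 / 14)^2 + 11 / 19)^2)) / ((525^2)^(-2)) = -8556945360.93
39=39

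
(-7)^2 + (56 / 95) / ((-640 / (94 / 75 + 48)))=13952071 / 285000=48.95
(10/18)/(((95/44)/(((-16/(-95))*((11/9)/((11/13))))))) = 9152/146205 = 0.06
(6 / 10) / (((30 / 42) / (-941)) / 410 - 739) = -540134 / 665265045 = -0.00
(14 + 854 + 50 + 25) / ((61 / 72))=67896 / 61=1113.05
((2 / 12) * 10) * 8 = 40 / 3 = 13.33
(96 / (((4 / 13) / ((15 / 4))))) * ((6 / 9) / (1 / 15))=11700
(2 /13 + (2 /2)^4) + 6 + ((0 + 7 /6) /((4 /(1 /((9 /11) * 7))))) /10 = 201023 /28080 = 7.16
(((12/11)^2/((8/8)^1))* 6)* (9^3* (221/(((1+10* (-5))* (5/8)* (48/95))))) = -440794224/5929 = -74345.46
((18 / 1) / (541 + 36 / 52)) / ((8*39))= 3 / 28168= 0.00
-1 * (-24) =24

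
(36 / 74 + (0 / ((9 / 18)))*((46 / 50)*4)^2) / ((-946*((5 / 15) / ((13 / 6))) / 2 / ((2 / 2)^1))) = -117 / 17501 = -0.01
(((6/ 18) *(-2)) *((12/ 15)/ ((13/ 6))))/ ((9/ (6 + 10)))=-256/ 585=-0.44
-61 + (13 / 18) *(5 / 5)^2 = -60.28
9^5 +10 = 59059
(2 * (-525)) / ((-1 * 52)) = 525 / 26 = 20.19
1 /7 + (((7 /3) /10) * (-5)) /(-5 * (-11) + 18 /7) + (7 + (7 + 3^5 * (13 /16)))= 28646929 /135408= 211.56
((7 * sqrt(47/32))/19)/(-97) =-7 * sqrt(94)/14744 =-0.00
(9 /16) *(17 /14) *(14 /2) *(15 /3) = 765 /32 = 23.91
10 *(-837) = -8370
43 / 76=0.57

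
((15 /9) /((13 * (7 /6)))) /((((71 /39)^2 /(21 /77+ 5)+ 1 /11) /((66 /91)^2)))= 250121520 /3113180161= 0.08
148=148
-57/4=-14.25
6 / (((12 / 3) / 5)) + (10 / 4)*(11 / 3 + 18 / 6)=145 / 6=24.17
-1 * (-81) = 81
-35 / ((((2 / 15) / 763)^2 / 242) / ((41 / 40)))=-4548821144175 / 16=-284301321510.94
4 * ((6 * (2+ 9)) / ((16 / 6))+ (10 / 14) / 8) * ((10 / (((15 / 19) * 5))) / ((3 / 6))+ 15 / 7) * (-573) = -201120517 / 490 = -410450.03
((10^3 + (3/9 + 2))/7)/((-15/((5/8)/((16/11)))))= -33077/8064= -4.10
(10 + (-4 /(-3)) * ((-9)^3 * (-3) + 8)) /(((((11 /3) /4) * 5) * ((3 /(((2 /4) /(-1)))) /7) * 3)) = -24668 /99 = -249.17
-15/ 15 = -1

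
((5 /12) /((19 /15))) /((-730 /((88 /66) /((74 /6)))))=-5 /102638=-0.00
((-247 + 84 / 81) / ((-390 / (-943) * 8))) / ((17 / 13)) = -6262463 / 110160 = -56.85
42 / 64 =21 / 32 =0.66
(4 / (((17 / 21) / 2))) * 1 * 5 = 840 / 17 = 49.41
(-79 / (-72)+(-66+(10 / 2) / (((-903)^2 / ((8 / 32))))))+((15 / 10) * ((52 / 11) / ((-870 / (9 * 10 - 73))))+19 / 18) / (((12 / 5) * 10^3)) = -405170803838473 / 6242771304000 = -64.90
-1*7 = -7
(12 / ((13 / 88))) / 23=1056 / 299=3.53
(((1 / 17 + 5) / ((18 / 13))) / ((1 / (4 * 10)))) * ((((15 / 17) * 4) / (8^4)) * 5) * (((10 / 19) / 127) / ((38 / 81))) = 9433125 / 1695972224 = 0.01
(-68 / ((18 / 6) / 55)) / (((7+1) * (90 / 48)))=-83.11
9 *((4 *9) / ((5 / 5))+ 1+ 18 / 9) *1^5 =351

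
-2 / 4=-1 / 2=-0.50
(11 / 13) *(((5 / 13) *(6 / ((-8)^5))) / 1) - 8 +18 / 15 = -94143289 / 13844480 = -6.80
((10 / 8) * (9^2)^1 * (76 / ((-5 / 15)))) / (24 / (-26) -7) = 300105 / 103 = 2913.64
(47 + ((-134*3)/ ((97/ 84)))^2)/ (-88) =-1140720047/ 827992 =-1377.69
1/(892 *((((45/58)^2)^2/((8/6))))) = 0.00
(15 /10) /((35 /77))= 33 /10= 3.30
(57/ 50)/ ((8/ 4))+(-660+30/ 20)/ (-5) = 13227/ 100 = 132.27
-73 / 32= -2.28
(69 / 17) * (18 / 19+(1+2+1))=6486 / 323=20.08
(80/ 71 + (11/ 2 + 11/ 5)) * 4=12534/ 355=35.31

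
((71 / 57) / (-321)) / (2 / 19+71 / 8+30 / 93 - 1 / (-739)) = -13012312 / 31200022251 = -0.00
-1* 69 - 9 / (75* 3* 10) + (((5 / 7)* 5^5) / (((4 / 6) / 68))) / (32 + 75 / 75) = 131484173 / 19250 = 6830.35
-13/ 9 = -1.44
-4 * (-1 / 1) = 4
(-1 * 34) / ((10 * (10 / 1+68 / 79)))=-0.31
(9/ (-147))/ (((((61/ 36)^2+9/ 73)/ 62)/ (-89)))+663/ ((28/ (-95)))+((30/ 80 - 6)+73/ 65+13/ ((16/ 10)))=-7698501963729/ 3609203780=-2133.02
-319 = -319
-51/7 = -7.29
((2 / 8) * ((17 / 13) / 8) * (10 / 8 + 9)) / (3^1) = 697 / 4992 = 0.14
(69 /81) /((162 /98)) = 1127 /2187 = 0.52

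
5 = 5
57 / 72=19 / 24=0.79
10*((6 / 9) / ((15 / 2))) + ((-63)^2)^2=141776657 / 9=15752961.89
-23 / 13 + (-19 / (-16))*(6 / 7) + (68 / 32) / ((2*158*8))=-1381269 / 1840384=-0.75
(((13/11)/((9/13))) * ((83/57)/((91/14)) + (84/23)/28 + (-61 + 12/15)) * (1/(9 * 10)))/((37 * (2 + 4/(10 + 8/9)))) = -1624266553/125337237300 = -0.01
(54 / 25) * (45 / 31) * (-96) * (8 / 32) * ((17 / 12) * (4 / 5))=-66096 / 775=-85.29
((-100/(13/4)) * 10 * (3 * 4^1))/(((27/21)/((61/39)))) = -6832000/1521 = -4491.78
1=1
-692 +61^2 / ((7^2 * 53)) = -1793403 / 2597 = -690.57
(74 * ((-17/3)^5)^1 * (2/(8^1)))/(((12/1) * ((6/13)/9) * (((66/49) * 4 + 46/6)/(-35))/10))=5856306685775/1243512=4709489.48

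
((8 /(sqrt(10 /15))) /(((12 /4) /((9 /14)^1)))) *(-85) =-510 *sqrt(6) /7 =-178.46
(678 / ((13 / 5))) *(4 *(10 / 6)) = 22600 / 13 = 1738.46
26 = 26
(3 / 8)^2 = 0.14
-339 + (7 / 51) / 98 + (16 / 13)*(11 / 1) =-3020921 / 9282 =-325.46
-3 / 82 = -0.04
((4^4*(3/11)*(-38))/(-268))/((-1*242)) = -3648/89177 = -0.04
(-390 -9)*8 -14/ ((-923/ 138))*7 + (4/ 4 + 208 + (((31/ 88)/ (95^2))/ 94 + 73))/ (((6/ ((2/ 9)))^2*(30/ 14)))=-2393967790985586109/ 753491269674000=-3177.17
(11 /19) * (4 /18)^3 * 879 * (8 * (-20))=-4125440 /4617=-893.53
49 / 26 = 1.88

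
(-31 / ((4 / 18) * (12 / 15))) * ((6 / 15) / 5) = -279 / 20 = -13.95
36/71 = 0.51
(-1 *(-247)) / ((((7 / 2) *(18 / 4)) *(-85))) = -988 / 5355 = -0.18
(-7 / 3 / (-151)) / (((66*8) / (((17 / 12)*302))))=119 / 9504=0.01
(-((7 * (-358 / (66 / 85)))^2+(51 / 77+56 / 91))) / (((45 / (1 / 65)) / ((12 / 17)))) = -4128967175584 / 1642565925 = -2513.73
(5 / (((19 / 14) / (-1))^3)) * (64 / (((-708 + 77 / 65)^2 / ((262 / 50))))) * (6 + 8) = -272157383680 / 14477697688891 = -0.02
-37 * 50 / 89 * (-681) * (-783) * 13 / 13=-11083848.88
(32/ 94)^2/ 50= 128/ 55225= 0.00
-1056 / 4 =-264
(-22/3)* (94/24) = -517/18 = -28.72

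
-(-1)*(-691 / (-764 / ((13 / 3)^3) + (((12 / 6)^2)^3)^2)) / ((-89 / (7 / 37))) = 0.00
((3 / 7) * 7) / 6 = 1 / 2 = 0.50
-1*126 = -126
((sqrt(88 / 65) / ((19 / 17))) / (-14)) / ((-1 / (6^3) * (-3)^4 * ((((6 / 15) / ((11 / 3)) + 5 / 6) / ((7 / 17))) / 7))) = 1232 * sqrt(1430) / 76817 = 0.61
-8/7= -1.14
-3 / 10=-0.30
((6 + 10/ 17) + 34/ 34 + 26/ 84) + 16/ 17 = 6311/ 714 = 8.84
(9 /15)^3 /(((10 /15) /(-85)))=-1377 /50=-27.54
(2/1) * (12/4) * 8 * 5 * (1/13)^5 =240/371293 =0.00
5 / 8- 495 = -3955 / 8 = -494.38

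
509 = 509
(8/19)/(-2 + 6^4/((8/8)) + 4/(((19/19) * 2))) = 1/3078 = 0.00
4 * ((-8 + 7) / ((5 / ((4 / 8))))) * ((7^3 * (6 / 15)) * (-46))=63112 / 25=2524.48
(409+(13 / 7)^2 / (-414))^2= 167274.19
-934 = -934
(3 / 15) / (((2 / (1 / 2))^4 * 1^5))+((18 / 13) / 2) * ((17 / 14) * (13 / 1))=97927 / 8960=10.93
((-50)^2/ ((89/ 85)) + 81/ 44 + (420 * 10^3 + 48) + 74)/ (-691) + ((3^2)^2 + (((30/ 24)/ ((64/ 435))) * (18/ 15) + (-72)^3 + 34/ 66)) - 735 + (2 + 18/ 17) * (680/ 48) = -97273984812989/ 259771776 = -374459.41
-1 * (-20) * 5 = 100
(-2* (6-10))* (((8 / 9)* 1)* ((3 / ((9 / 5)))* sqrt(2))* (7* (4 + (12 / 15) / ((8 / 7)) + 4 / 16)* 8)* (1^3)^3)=9856* sqrt(2) / 3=4646.16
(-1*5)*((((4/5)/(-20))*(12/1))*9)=21.60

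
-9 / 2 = -4.50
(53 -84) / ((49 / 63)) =-279 / 7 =-39.86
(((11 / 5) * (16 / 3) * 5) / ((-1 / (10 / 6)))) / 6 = -440 / 27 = -16.30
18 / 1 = 18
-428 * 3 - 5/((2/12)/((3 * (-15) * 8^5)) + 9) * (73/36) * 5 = -102688602876/79626239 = -1289.63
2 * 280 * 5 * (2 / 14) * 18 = 7200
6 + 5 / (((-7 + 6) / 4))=-14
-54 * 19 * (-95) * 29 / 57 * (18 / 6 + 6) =446310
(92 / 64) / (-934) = -23 / 14944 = -0.00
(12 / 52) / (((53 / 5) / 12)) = 180 / 689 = 0.26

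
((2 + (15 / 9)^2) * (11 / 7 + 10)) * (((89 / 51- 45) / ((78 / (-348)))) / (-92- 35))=-16505292 / 196469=-84.01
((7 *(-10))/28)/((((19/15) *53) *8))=-0.00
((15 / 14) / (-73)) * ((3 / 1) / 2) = -45 / 2044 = -0.02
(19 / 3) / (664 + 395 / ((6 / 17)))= 38 / 10699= 0.00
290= 290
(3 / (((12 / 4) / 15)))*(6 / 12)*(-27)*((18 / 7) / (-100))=729 / 140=5.21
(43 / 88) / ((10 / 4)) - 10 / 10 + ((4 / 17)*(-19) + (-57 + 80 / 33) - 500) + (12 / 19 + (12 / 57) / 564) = -1867690597 / 3339820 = -559.22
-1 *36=-36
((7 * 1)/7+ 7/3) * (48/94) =80/47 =1.70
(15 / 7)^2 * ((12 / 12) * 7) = 225 / 7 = 32.14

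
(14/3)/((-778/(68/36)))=-119/10503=-0.01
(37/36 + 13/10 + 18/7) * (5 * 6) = 146.98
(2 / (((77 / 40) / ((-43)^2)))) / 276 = 6.96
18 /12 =3 /2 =1.50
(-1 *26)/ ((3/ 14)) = -121.33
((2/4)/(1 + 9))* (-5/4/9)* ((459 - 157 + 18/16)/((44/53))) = -2.54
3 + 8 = 11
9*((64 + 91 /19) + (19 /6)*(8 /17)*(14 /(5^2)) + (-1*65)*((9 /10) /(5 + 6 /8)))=99372279 /185725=535.05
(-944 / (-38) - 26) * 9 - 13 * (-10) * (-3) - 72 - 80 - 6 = -10610 / 19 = -558.42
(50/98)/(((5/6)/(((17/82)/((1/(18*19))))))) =87210/2009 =43.41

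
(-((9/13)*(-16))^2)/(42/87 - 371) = 601344/1815905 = 0.33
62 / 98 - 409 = -20010 / 49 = -408.37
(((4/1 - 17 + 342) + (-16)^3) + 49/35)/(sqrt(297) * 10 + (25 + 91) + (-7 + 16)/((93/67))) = -12.77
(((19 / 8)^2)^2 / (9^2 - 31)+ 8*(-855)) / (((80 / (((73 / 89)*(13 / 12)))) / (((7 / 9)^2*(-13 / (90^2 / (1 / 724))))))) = 846742374077327 / 8311890169036800000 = 0.00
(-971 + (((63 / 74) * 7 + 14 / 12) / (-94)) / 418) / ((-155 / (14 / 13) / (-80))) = -237156183208 / 439412259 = -539.71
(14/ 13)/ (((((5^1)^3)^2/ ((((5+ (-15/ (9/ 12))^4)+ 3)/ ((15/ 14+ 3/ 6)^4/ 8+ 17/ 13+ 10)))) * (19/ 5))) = 43028071296/ 178950846875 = 0.24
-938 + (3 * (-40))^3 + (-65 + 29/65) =-112385166/65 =-1729002.55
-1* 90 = -90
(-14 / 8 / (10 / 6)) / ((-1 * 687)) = 7 / 4580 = 0.00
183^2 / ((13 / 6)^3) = 7233624 / 2197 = 3292.50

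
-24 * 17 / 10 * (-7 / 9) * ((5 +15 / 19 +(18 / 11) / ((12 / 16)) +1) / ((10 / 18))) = 512.44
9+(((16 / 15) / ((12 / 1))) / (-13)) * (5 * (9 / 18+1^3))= 8.95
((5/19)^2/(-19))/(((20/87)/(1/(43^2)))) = -435/50729164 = -0.00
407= 407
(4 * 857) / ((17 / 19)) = 65132 / 17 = 3831.29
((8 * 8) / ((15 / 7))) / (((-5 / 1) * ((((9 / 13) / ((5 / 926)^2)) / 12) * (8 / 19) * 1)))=-13832 / 1929321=-0.01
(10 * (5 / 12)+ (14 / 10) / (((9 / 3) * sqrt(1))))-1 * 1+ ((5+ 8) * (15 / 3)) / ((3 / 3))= 2059 / 30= 68.63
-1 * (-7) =7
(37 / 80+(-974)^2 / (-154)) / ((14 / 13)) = -493274483 / 86240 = -5719.79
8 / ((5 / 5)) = 8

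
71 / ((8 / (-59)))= -4189 / 8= -523.62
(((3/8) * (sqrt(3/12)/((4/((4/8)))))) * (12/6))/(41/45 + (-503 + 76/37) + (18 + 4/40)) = -4995/51354976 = -0.00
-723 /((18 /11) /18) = -7953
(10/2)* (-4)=-20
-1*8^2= -64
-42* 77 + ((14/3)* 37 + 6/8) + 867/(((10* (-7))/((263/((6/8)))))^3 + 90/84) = -9730216722529/4333533780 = -2245.33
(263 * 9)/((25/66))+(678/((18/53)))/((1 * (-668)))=6245.89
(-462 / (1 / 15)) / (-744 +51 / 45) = 9450 / 1013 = 9.33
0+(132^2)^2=303595776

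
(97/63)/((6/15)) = 485/126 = 3.85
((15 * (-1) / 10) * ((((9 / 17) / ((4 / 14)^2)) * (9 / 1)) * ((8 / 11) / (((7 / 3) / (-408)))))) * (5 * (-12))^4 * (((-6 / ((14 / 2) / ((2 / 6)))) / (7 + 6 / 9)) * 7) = -9523422720000 / 253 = -37641987035.57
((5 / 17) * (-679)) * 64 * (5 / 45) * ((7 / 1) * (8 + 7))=-7604800 / 51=-149113.73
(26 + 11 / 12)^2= 104329 / 144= 724.51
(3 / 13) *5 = 15 / 13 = 1.15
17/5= 3.40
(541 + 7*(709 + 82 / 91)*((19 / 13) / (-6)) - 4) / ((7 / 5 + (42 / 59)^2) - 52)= 11885891905 / 884079222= 13.44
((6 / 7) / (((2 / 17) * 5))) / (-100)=-51 / 3500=-0.01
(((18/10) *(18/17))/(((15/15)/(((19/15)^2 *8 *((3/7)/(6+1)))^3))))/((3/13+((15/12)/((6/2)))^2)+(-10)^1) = -270550699720704/2806765060859375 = -0.10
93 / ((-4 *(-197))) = 93 / 788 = 0.12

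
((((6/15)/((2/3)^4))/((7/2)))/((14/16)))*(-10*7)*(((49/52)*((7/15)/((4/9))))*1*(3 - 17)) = 83349/130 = 641.15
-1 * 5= -5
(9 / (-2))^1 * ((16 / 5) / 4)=-18 / 5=-3.60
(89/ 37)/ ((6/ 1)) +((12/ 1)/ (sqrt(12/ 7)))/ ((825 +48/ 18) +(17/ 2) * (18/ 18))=12 * sqrt(21)/ 5017 +89/ 222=0.41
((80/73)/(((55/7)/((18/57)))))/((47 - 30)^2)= 672/4409273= 0.00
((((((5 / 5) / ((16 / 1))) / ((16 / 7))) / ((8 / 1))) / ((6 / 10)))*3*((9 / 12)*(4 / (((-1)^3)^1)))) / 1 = -105 / 2048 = -0.05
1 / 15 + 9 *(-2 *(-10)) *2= 360.07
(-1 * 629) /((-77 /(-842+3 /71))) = -37600991 /5467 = -6877.81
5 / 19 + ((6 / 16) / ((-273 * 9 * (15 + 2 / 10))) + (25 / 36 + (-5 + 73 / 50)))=-10715959 / 4149600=-2.58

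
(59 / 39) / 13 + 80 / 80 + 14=7664 / 507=15.12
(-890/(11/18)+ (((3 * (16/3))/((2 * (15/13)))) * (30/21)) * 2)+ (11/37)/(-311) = -3818531449/2658117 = -1436.56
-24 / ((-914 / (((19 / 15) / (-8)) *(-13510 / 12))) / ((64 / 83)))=410704 / 113793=3.61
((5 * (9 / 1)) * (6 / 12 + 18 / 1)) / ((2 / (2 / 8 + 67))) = 447885 / 16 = 27992.81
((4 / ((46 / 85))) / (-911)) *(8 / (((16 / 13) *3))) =-1105 / 62859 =-0.02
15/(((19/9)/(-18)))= -2430/19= -127.89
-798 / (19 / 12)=-504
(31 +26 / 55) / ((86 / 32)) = 27696 / 2365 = 11.71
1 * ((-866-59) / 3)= -308.33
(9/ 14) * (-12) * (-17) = 918/ 7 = 131.14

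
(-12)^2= 144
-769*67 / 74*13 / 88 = -102.86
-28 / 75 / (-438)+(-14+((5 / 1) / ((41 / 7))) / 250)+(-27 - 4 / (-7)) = -381118321 / 9427950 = -40.42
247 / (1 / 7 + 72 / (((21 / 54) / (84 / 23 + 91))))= 39767 / 2821415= 0.01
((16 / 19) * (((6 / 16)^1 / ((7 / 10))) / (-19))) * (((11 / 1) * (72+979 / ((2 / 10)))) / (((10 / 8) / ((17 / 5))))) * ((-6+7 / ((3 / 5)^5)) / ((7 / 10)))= -606844854176 / 1432809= -423535.07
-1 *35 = -35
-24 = -24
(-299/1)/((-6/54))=2691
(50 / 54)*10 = 250 / 27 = 9.26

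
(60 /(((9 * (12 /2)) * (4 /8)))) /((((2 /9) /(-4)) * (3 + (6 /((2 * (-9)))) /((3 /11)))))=-45 /2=-22.50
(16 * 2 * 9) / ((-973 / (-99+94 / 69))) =646752 / 22379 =28.90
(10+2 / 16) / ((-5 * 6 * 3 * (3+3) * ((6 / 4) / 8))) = -1 / 10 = -0.10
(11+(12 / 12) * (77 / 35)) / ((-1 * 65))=-66 / 325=-0.20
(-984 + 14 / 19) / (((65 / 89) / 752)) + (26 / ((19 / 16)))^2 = -23745380384 / 23465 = -1011948.88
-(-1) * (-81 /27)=-3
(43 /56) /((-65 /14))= -43 /260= -0.17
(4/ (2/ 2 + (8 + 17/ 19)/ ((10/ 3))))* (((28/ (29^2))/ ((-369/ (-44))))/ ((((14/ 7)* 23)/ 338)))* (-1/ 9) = -158238080/ 44773957791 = -0.00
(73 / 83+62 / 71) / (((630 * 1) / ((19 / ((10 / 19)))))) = 1242923 / 12375300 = 0.10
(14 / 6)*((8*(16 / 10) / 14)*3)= 32 / 5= 6.40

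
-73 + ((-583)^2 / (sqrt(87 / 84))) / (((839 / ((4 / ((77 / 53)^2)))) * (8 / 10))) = -73 + 78904810 * sqrt(203) / 1192219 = 869.96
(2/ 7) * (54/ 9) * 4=48/ 7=6.86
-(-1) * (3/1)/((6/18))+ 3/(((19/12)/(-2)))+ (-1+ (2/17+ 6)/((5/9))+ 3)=29429/1615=18.22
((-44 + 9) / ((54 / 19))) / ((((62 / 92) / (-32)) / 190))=92993600 / 837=111103.46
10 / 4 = 2.50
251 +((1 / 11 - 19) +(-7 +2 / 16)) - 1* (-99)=28531 / 88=324.22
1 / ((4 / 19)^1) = 4.75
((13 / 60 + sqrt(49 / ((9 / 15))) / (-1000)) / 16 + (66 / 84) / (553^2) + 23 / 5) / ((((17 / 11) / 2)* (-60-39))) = -0.06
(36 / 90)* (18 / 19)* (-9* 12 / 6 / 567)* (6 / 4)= -12 / 665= -0.02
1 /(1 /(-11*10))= -110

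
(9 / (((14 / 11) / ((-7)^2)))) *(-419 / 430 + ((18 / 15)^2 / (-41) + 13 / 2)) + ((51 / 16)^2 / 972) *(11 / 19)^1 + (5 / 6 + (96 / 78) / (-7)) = 4009723397515651 / 2106934502400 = 1903.11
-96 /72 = -4 /3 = -1.33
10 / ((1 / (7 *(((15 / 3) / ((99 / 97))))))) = 342.93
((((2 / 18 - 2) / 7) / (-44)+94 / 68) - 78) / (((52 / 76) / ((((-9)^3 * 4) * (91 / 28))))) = 5556160899 / 5236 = 1061146.08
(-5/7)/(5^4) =-1/875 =-0.00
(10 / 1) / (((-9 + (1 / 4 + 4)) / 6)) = -240 / 19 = -12.63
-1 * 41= -41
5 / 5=1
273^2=74529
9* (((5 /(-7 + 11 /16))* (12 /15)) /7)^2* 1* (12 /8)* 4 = 221184 /499849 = 0.44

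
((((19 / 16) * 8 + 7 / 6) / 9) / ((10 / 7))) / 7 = 16 / 135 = 0.12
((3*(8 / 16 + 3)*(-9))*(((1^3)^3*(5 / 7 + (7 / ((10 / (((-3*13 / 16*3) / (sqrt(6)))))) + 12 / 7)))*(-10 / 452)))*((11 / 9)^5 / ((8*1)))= 13689335 / 7908192 - 102589487*sqrt(6) / 168708096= 0.24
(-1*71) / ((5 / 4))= -56.80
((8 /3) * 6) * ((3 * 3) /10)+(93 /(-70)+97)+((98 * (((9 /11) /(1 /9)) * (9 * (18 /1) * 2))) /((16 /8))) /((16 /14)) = 7884956 /77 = 102402.03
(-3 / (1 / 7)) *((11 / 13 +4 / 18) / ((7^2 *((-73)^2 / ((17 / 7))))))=-2125 / 10183719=-0.00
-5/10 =-1/2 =-0.50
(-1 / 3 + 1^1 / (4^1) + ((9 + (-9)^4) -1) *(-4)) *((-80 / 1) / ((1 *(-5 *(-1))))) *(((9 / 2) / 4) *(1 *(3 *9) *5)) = 127701765 / 2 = 63850882.50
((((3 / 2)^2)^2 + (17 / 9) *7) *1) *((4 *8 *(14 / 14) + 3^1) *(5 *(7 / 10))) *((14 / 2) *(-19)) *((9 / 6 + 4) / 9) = -943759355 / 5184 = -182052.34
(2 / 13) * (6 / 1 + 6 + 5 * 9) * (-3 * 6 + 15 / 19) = -1962 / 13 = -150.92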